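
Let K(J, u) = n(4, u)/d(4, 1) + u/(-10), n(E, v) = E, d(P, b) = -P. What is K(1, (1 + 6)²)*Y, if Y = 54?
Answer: -1593/5 ≈ -318.60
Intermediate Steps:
K(J, u) = -1 - u/10 (K(J, u) = 4/((-1*4)) + u/(-10) = 4/(-4) + u*(-⅒) = 4*(-¼) - u/10 = -1 - u/10)
K(1, (1 + 6)²)*Y = (-1 - (1 + 6)²/10)*54 = (-1 - ⅒*7²)*54 = (-1 - ⅒*49)*54 = (-1 - 49/10)*54 = -59/10*54 = -1593/5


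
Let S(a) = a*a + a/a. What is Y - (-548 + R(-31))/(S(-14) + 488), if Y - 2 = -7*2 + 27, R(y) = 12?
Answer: 10811/685 ≈ 15.782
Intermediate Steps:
S(a) = 1 + a² (S(a) = a² + 1 = 1 + a²)
Y = 15 (Y = 2 + (-7*2 + 27) = 2 + (-14 + 27) = 2 + 13 = 15)
Y - (-548 + R(-31))/(S(-14) + 488) = 15 - (-548 + 12)/((1 + (-14)²) + 488) = 15 - (-536)/((1 + 196) + 488) = 15 - (-536)/(197 + 488) = 15 - (-536)/685 = 15 - 1*(-536/685) = 15 + 536/685 = 10811/685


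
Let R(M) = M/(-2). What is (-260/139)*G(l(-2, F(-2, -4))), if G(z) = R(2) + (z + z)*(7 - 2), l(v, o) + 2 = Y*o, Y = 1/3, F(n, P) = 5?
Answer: 3380/417 ≈ 8.1055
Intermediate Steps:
Y = ⅓ ≈ 0.33333
R(M) = -M/2 (R(M) = M*(-½) = -M/2)
l(v, o) = -2 + o/3
G(z) = -1 + 10*z (G(z) = -½*2 + (z + z)*(7 - 2) = -1 + (2*z)*5 = -1 + 10*z)
(-260/139)*G(l(-2, F(-2, -4))) = (-260/139)*(-1 + 10*(-2 + (⅓)*5)) = (-260*1/139)*(-1 + 10*(-2 + 5/3)) = -260*(-1 + 10*(-⅓))/139 = -260*(-1 - 10/3)/139 = -260/139*(-13/3) = 3380/417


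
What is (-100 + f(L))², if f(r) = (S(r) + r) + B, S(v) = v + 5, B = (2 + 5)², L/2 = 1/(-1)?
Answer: 2500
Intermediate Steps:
L = -2 (L = 2/(-1) = 2*(-1) = -2)
B = 49 (B = 7² = 49)
S(v) = 5 + v
f(r) = 54 + 2*r (f(r) = ((5 + r) + r) + 49 = (5 + 2*r) + 49 = 54 + 2*r)
(-100 + f(L))² = (-100 + (54 + 2*(-2)))² = (-100 + (54 - 4))² = (-100 + 50)² = (-50)² = 2500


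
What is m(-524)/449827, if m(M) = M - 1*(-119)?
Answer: -405/449827 ≈ -0.00090035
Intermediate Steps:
m(M) = 119 + M (m(M) = M + 119 = 119 + M)
m(-524)/449827 = (119 - 524)/449827 = -405*1/449827 = -405/449827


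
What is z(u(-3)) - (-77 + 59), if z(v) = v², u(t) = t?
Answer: 27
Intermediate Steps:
z(u(-3)) - (-77 + 59) = (-3)² - (-77 + 59) = 9 - 1*(-18) = 9 + 18 = 27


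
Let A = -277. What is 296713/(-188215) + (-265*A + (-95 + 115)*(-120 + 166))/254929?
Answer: -61651668502/47981461735 ≈ -1.2849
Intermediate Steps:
296713/(-188215) + (-265*A + (-95 + 115)*(-120 + 166))/254929 = 296713/(-188215) + (-265*(-277) + (-95 + 115)*(-120 + 166))/254929 = 296713*(-1/188215) + (73405 + 20*46)*(1/254929) = -296713/188215 + (73405 + 920)*(1/254929) = -296713/188215 + 74325*(1/254929) = -296713/188215 + 74325/254929 = -61651668502/47981461735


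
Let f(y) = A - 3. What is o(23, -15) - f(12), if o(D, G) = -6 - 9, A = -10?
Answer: -2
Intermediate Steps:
o(D, G) = -15
f(y) = -13 (f(y) = -10 - 3 = -13)
o(23, -15) - f(12) = -15 - 1*(-13) = -15 + 13 = -2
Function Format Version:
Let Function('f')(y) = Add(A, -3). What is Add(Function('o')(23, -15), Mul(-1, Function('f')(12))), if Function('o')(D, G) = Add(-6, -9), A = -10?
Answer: -2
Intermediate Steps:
Function('o')(D, G) = -15
Function('f')(y) = -13 (Function('f')(y) = Add(-10, -3) = -13)
Add(Function('o')(23, -15), Mul(-1, Function('f')(12))) = Add(-15, Mul(-1, -13)) = Add(-15, 13) = -2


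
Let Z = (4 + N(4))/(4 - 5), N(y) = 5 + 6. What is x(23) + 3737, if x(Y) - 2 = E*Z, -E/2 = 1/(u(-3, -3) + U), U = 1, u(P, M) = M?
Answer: 3724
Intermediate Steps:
N(y) = 11
Z = -15 (Z = (4 + 11)/(4 - 5) = 15/(-1) = 15*(-1) = -15)
E = 1 (E = -2/(-3 + 1) = -2/(-2) = -2*(-1/2) = 1)
x(Y) = -13 (x(Y) = 2 + 1*(-15) = 2 - 15 = -13)
x(23) + 3737 = -13 + 3737 = 3724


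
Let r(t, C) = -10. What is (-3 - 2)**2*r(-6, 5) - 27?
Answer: -277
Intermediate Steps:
(-3 - 2)**2*r(-6, 5) - 27 = (-3 - 2)**2*(-10) - 27 = (-5)**2*(-10) - 27 = 25*(-10) - 27 = -250 - 27 = -277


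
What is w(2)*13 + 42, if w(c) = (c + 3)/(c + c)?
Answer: 233/4 ≈ 58.250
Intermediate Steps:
w(c) = (3 + c)/(2*c) (w(c) = (3 + c)/((2*c)) = (3 + c)*(1/(2*c)) = (3 + c)/(2*c))
w(2)*13 + 42 = ((1/2)*(3 + 2)/2)*13 + 42 = ((1/2)*(1/2)*5)*13 + 42 = (5/4)*13 + 42 = 65/4 + 42 = 233/4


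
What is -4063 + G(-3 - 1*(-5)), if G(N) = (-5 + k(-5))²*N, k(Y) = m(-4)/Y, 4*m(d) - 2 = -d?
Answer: -200341/50 ≈ -4006.8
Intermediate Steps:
m(d) = ½ - d/4 (m(d) = ½ + (-d)/4 = ½ - d/4)
k(Y) = 3/(2*Y) (k(Y) = (½ - ¼*(-4))/Y = (½ + 1)/Y = 3/(2*Y))
G(N) = 2809*N/100 (G(N) = (-5 + (3/2)/(-5))²*N = (-5 + (3/2)*(-⅕))²*N = (-5 - 3/10)²*N = (-53/10)²*N = 2809*N/100)
-4063 + G(-3 - 1*(-5)) = -4063 + 2809*(-3 - 1*(-5))/100 = -4063 + 2809*(-3 + 5)/100 = -4063 + (2809/100)*2 = -4063 + 2809/50 = -200341/50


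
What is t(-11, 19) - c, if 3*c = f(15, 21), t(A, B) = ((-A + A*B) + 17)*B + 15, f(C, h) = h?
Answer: -3431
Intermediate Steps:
t(A, B) = 15 + B*(17 - A + A*B) (t(A, B) = (17 - A + A*B)*B + 15 = B*(17 - A + A*B) + 15 = 15 + B*(17 - A + A*B))
c = 7 (c = (⅓)*21 = 7)
t(-11, 19) - c = (15 + 17*19 - 11*19² - 1*(-11)*19) - 1*7 = (15 + 323 - 11*361 + 209) - 7 = (15 + 323 - 3971 + 209) - 7 = -3424 - 7 = -3431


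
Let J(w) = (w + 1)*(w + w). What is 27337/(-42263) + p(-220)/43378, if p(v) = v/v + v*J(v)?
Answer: -897127571723/1833284414 ≈ -489.36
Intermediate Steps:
J(w) = 2*w*(1 + w) (J(w) = (1 + w)*(2*w) = 2*w*(1 + w))
p(v) = 1 + 2*v²*(1 + v) (p(v) = v/v + v*(2*v*(1 + v)) = 1 + 2*v²*(1 + v))
27337/(-42263) + p(-220)/43378 = 27337/(-42263) + (1 + 2*(-220)²*(1 - 220))/43378 = 27337*(-1/42263) + (1 + 2*48400*(-219))*(1/43378) = -27337/42263 + (1 - 21199200)*(1/43378) = -27337/42263 - 21199199*1/43378 = -27337/42263 - 21199199/43378 = -897127571723/1833284414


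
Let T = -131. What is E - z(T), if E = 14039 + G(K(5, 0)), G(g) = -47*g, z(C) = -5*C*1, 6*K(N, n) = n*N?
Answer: 13384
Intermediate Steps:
K(N, n) = N*n/6 (K(N, n) = (n*N)/6 = (N*n)/6 = N*n/6)
z(C) = -5*C
E = 14039 (E = 14039 - 47*5*0/6 = 14039 - 47*0 = 14039 + 0 = 14039)
E - z(T) = 14039 - (-5)*(-131) = 14039 - 1*655 = 14039 - 655 = 13384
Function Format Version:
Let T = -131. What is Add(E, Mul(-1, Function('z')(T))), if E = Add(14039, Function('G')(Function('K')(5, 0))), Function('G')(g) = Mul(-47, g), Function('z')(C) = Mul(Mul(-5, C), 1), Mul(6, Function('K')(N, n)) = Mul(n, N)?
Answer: 13384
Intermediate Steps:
Function('K')(N, n) = Mul(Rational(1, 6), N, n) (Function('K')(N, n) = Mul(Rational(1, 6), Mul(n, N)) = Mul(Rational(1, 6), Mul(N, n)) = Mul(Rational(1, 6), N, n))
Function('z')(C) = Mul(-5, C)
E = 14039 (E = Add(14039, Mul(-47, Mul(Rational(1, 6), 5, 0))) = Add(14039, Mul(-47, 0)) = Add(14039, 0) = 14039)
Add(E, Mul(-1, Function('z')(T))) = Add(14039, Mul(-1, Mul(-5, -131))) = Add(14039, Mul(-1, 655)) = Add(14039, -655) = 13384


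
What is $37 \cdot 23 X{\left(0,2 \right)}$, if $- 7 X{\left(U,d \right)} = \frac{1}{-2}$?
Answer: $\frac{851}{14} \approx 60.786$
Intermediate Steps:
$X{\left(U,d \right)} = \frac{1}{14}$ ($X{\left(U,d \right)} = - \frac{1}{7 \left(-2\right)} = \left(- \frac{1}{7}\right) \left(- \frac{1}{2}\right) = \frac{1}{14}$)
$37 \cdot 23 X{\left(0,2 \right)} = 37 \cdot 23 \cdot \frac{1}{14} = 851 \cdot \frac{1}{14} = \frac{851}{14}$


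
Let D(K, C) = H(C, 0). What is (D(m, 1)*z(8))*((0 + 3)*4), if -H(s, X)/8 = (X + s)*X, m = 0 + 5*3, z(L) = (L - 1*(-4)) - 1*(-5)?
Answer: 0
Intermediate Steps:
z(L) = 9 + L (z(L) = (L + 4) + 5 = (4 + L) + 5 = 9 + L)
m = 15 (m = 0 + 15 = 15)
H(s, X) = -8*X*(X + s) (H(s, X) = -8*(X + s)*X = -8*X*(X + s))
D(K, C) = 0 (D(K, C) = -8*0*(0 + C) = -8*0*C = 0)
(D(m, 1)*z(8))*((0 + 3)*4) = (0*(9 + 8))*((0 + 3)*4) = (0*17)*(3*4) = 0*12 = 0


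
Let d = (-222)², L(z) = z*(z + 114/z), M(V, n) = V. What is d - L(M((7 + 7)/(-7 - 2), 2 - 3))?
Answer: 3982574/81 ≈ 49168.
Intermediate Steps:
d = 49284
d - L(M((7 + 7)/(-7 - 2), 2 - 3)) = 49284 - (114 + ((7 + 7)/(-7 - 2))²) = 49284 - (114 + (14/(-9))²) = 49284 - (114 + (14*(-⅑))²) = 49284 - (114 + (-14/9)²) = 49284 - (114 + 196/81) = 49284 - 1*9430/81 = 49284 - 9430/81 = 3982574/81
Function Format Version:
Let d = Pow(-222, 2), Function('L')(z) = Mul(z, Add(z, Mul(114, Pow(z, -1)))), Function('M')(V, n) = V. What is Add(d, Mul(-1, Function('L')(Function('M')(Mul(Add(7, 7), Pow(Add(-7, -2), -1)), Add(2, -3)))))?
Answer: Rational(3982574, 81) ≈ 49168.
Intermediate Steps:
d = 49284
Add(d, Mul(-1, Function('L')(Function('M')(Mul(Add(7, 7), Pow(Add(-7, -2), -1)), Add(2, -3))))) = Add(49284, Mul(-1, Add(114, Pow(Mul(Add(7, 7), Pow(Add(-7, -2), -1)), 2)))) = Add(49284, Mul(-1, Add(114, Pow(Mul(14, Pow(-9, -1)), 2)))) = Add(49284, Mul(-1, Add(114, Pow(Mul(14, Rational(-1, 9)), 2)))) = Add(49284, Mul(-1, Add(114, Pow(Rational(-14, 9), 2)))) = Add(49284, Mul(-1, Add(114, Rational(196, 81)))) = Add(49284, Mul(-1, Rational(9430, 81))) = Add(49284, Rational(-9430, 81)) = Rational(3982574, 81)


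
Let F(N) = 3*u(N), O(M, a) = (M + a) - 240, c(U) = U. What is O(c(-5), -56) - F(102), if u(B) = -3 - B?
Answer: 14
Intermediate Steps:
O(M, a) = -240 + M + a
F(N) = -9 - 3*N (F(N) = 3*(-3 - N) = -9 - 3*N)
O(c(-5), -56) - F(102) = (-240 - 5 - 56) - (-9 - 3*102) = -301 - (-9 - 306) = -301 - 1*(-315) = -301 + 315 = 14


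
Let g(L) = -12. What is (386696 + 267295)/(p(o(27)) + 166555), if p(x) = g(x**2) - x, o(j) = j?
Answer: 653991/166516 ≈ 3.9275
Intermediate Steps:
p(x) = -12 - x
(386696 + 267295)/(p(o(27)) + 166555) = (386696 + 267295)/((-12 - 1*27) + 166555) = 653991/((-12 - 27) + 166555) = 653991/(-39 + 166555) = 653991/166516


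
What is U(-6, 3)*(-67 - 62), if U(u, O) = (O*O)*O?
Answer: -3483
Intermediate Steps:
U(u, O) = O³ (U(u, O) = O²*O = O³)
U(-6, 3)*(-67 - 62) = 3³*(-67 - 62) = 27*(-129) = -3483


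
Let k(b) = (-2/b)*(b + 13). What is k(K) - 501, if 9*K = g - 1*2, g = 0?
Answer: -386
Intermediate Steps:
K = -2/9 (K = (0 - 1*2)/9 = (0 - 2)/9 = (⅑)*(-2) = -2/9 ≈ -0.22222)
k(b) = -2*(13 + b)/b (k(b) = (-2/b)*(13 + b) = -2*(13 + b)/b)
k(K) - 501 = (-2 - 26/(-2/9)) - 501 = (-2 - 26*(-9/2)) - 501 = (-2 + 117) - 501 = 115 - 501 = -386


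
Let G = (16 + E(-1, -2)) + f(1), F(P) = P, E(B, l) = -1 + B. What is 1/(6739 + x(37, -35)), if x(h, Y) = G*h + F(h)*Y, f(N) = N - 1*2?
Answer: 1/5925 ≈ 0.00016878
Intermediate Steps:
f(N) = -2 + N (f(N) = N - 2 = -2 + N)
G = 13 (G = (16 + (-1 - 1)) + (-2 + 1) = (16 - 2) - 1 = 14 - 1 = 13)
x(h, Y) = 13*h + Y*h (x(h, Y) = 13*h + h*Y = 13*h + Y*h)
1/(6739 + x(37, -35)) = 1/(6739 + 37*(13 - 35)) = 1/(6739 + 37*(-22)) = 1/(6739 - 814) = 1/5925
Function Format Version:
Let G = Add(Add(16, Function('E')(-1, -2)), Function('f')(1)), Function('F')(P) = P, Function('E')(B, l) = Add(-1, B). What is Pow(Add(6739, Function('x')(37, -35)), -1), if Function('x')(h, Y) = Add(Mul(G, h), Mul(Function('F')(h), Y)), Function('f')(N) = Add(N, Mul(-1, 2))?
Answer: Rational(1, 5925) ≈ 0.00016878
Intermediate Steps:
Function('f')(N) = Add(-2, N) (Function('f')(N) = Add(N, -2) = Add(-2, N))
G = 13 (G = Add(Add(16, Add(-1, -1)), Add(-2, 1)) = Add(Add(16, -2), -1) = Add(14, -1) = 13)
Function('x')(h, Y) = Add(Mul(13, h), Mul(Y, h)) (Function('x')(h, Y) = Add(Mul(13, h), Mul(h, Y)) = Add(Mul(13, h), Mul(Y, h)))
Pow(Add(6739, Function('x')(37, -35)), -1) = Pow(Add(6739, Mul(37, Add(13, -35))), -1) = Pow(Add(6739, Mul(37, -22)), -1) = Pow(Add(6739, -814), -1) = Pow(5925, -1) = Rational(1, 5925)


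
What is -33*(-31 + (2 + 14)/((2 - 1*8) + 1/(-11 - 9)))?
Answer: 12213/11 ≈ 1110.3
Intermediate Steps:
-33*(-31 + (2 + 14)/((2 - 1*8) + 1/(-11 - 9))) = -33*(-31 + 16/((2 - 8) + 1/(-20))) = -33*(-31 + 16/(-6 - 1/20)) = -33*(-31 + 16/(-121/20)) = -33*(-31 + 16*(-20/121)) = -33*(-31 - 320/121) = -33*(-4071/121) = 12213/11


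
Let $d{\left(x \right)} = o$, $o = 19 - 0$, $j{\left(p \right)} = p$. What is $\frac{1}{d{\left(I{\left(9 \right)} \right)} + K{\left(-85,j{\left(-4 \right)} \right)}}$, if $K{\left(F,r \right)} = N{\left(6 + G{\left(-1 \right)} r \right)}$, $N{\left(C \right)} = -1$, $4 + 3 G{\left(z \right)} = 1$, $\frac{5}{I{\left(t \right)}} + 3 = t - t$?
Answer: $\frac{1}{18} \approx 0.055556$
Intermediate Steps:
$I{\left(t \right)} = - \frac{5}{3}$ ($I{\left(t \right)} = \frac{5}{-3 + \left(t - t\right)} = \frac{5}{-3 + 0} = \frac{5}{-3} = 5 \left(- \frac{1}{3}\right) = - \frac{5}{3}$)
$G{\left(z \right)} = -1$ ($G{\left(z \right)} = - \frac{4}{3} + \frac{1}{3} \cdot 1 = - \frac{4}{3} + \frac{1}{3} = -1$)
$o = 19$ ($o = 19 + 0 = 19$)
$d{\left(x \right)} = 19$
$K{\left(F,r \right)} = -1$
$\frac{1}{d{\left(I{\left(9 \right)} \right)} + K{\left(-85,j{\left(-4 \right)} \right)}} = \frac{1}{19 - 1} = \frac{1}{18}$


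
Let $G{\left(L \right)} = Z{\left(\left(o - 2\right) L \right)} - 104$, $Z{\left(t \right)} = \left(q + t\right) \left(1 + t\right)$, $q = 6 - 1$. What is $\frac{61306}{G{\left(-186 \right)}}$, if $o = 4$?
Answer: $\frac{61306}{136053} \approx 0.4506$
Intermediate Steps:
$q = 5$ ($q = 6 - 1 = 5$)
$Z{\left(t \right)} = \left(1 + t\right) \left(5 + t\right)$ ($Z{\left(t \right)} = \left(5 + t\right) \left(1 + t\right) = \left(1 + t\right) \left(5 + t\right)$)
$G{\left(L \right)} = -99 + 4 L^{2} + 12 L$ ($G{\left(L \right)} = \left(5 + \left(\left(4 - 2\right) L\right)^{2} + 6 \left(4 - 2\right) L\right) - 104 = \left(5 + \left(2 L\right)^{2} + 6 \cdot 2 L\right) - 104 = \left(5 + 4 L^{2} + 12 L\right) - 104 = -99 + 4 L^{2} + 12 L$)
$\frac{61306}{G{\left(-186 \right)}} = \frac{61306}{-99 + 4 \left(-186\right)^{2} + 12 \left(-186\right)} = \frac{61306}{-99 + 4 \cdot 34596 - 2232} = \frac{61306}{-99 + 138384 - 2232} = \frac{61306}{136053}$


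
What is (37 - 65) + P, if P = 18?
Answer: -10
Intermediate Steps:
(37 - 65) + P = (37 - 65) + 18 = -28 + 18 = -10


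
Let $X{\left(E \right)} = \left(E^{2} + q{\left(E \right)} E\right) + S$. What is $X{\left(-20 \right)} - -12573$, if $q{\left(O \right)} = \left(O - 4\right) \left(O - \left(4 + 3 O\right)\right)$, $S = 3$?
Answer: $30256$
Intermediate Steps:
$q{\left(O \right)} = \left(-4 + O\right) \left(-4 - 2 O\right)$ ($q{\left(O \right)} = \left(-4 + O\right) \left(O - \left(4 + 3 O\right)\right) = \left(-4 + O\right) \left(-4 - 2 O\right)$)
$X{\left(E \right)} = 3 + E^{2} + E \left(16 - 2 E^{2} + 4 E\right)$ ($X{\left(E \right)} = \left(E^{2} + \left(16 - 2 E^{2} + 4 E\right) E\right) + 3 = \left(E^{2} + E \left(16 - 2 E^{2} + 4 E\right)\right) + 3 = 3 + E^{2} + E \left(16 - 2 E^{2} + 4 E\right)$)
$X{\left(-20 \right)} - -12573 = \left(3 - 2 \left(-20\right)^{3} + 5 \left(-20\right)^{2} + 16 \left(-20\right)\right) - -12573 = \left(3 - -16000 + 5 \cdot 400 - 320\right) + 12573 = \left(3 + 16000 + 2000 - 320\right) + 12573 = 17683 + 12573 = 30256$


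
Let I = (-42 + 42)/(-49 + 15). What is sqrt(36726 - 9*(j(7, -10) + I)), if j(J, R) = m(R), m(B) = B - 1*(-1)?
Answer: sqrt(36807) ≈ 191.85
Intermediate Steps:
m(B) = 1 + B (m(B) = B + 1 = 1 + B)
I = 0 (I = 0/(-34) = 0*(-1/34) = 0)
j(J, R) = 1 + R
sqrt(36726 - 9*(j(7, -10) + I)) = sqrt(36726 - 9*((1 - 10) + 0)) = sqrt(36726 - 9*(-9 + 0)) = sqrt(36726 - 9*(-9)) = sqrt(36726 + 81) = sqrt(36807)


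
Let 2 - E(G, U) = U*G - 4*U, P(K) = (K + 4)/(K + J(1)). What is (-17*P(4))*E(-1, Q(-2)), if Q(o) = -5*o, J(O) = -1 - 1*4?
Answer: 7072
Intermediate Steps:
J(O) = -5 (J(O) = -1 - 4 = -5)
P(K) = (4 + K)/(-5 + K) (P(K) = (K + 4)/(K - 5) = (4 + K)/(-5 + K))
E(G, U) = 2 + 4*U - G*U (E(G, U) = 2 - (U*G - 4*U) = 2 - (G*U - 4*U) = 2 - (-4*U + G*U) = 2 + (4*U - G*U) = 2 + 4*U - G*U)
(-17*P(4))*E(-1, Q(-2)) = (-17*(4 + 4)/(-5 + 4))*(2 + 4*(-5*(-2)) - 1*(-1)*(-5*(-2))) = (-17*8/(-1))*(2 + 4*10 - 1*(-1)*10) = (-(-17)*8)*(2 + 40 + 10) = -17*(-8)*52 = 136*52 = 7072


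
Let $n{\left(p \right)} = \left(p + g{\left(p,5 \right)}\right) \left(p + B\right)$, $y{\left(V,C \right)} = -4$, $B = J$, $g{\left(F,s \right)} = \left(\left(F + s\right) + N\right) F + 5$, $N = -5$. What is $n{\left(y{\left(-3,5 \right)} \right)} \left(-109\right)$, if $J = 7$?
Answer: $-5559$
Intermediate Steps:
$g{\left(F,s \right)} = 5 + F \left(-5 + F + s\right)$ ($g{\left(F,s \right)} = \left(\left(F + s\right) - 5\right) F + 5 = \left(-5 + F + s\right) F + 5 = F \left(-5 + F + s\right) + 5 = 5 + F \left(-5 + F + s\right)$)
$B = 7$
$n{\left(p \right)} = \left(7 + p\right) \left(5 + p + p^{2}\right)$ ($n{\left(p \right)} = \left(p + \left(5 + p^{2} - 5 p + p 5\right)\right) \left(p + 7\right) = \left(p + \left(5 + p^{2} - 5 p + 5 p\right)\right) \left(7 + p\right) = \left(p + \left(5 + p^{2}\right)\right) \left(7 + p\right) = \left(5 + p + p^{2}\right) \left(7 + p\right) = \left(7 + p\right) \left(5 + p + p^{2}\right)$)
$n{\left(y{\left(-3,5 \right)} \right)} \left(-109\right) = \left(35 + \left(-4\right)^{3} + 8 \left(-4\right)^{2} + 12 \left(-4\right)\right) \left(-109\right) = \left(35 - 64 + 8 \cdot 16 - 48\right) \left(-109\right) = \left(35 - 64 + 128 - 48\right) \left(-109\right) = 51 \left(-109\right) = -5559$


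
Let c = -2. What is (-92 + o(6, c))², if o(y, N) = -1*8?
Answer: 10000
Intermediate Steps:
o(y, N) = -8
(-92 + o(6, c))² = (-92 - 8)² = (-100)² = 10000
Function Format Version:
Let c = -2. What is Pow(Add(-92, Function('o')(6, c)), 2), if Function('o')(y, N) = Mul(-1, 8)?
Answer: 10000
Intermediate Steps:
Function('o')(y, N) = -8
Pow(Add(-92, Function('o')(6, c)), 2) = Pow(Add(-92, -8), 2) = Pow(-100, 2) = 10000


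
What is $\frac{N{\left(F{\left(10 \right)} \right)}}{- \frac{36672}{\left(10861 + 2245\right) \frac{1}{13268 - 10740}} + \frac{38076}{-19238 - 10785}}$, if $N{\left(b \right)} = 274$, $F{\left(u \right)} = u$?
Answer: $- \frac{26953478503}{695958940206} \approx -0.038729$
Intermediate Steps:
$\frac{N{\left(F{\left(10 \right)} \right)}}{- \frac{36672}{\left(10861 + 2245\right) \frac{1}{13268 - 10740}} + \frac{38076}{-19238 - 10785}} = \frac{274}{- \frac{36672}{\left(10861 + 2245\right) \frac{1}{13268 - 10740}} + \frac{38076}{-19238 - 10785}} = \frac{274}{- \frac{36672}{13106 \cdot \frac{1}{2528}} + \frac{38076}{-30023}} = \frac{274}{- \frac{36672}{13106 \cdot \frac{1}{2528}} + 38076 \left(- \frac{1}{30023}\right)} = \frac{274}{- \frac{36672}{\frac{6553}{1264}} - \frac{38076}{30023}} = \frac{274}{\left(-36672\right) \frac{1264}{6553} - \frac{38076}{30023}} = \frac{274}{- \frac{46353408}{6553} - \frac{38076}{30023}} = \frac{274}{- \frac{1391917880412}{196740719}} = 274 \left(- \frac{196740719}{1391917880412}\right) = - \frac{26953478503}{695958940206}$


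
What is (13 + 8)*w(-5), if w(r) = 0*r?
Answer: 0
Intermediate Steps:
w(r) = 0
(13 + 8)*w(-5) = (13 + 8)*0 = 21*0 = 0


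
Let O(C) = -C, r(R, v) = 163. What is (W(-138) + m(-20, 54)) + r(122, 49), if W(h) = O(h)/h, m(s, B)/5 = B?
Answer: 432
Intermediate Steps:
m(s, B) = 5*B
W(h) = -1 (W(h) = (-h)/h = -1)
(W(-138) + m(-20, 54)) + r(122, 49) = (-1 + 5*54) + 163 = (-1 + 270) + 163 = 269 + 163 = 432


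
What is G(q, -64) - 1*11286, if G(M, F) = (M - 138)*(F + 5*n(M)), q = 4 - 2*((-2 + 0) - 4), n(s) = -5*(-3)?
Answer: -12628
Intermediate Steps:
n(s) = 15
q = 16 (q = 4 - 2*(-2 - 4) = 4 - 2*(-6) = 4 + 12 = 16)
G(M, F) = (-138 + M)*(75 + F) (G(M, F) = (M - 138)*(F + 5*15) = (-138 + M)*(F + 75) = (-138 + M)*(75 + F))
G(q, -64) - 1*11286 = (-10350 - 138*(-64) + 75*16 - 64*16) - 1*11286 = (-10350 + 8832 + 1200 - 1024) - 11286 = -1342 - 11286 = -12628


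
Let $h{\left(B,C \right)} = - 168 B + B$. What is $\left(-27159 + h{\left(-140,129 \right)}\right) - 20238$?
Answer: $-24017$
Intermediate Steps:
$h{\left(B,C \right)} = - 167 B$
$\left(-27159 + h{\left(-140,129 \right)}\right) - 20238 = \left(-27159 - -23380\right) - 20238 = \left(-27159 + 23380\right) - 20238 = -3779 - 20238 = -24017$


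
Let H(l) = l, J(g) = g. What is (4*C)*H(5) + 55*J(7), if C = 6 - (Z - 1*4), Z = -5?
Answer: 685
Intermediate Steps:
C = 15 (C = 6 - (-5 - 1*4) = 6 - (-5 - 4) = 6 - 1*(-9) = 6 + 9 = 15)
(4*C)*H(5) + 55*J(7) = (4*15)*5 + 55*7 = 60*5 + 385 = 300 + 385 = 685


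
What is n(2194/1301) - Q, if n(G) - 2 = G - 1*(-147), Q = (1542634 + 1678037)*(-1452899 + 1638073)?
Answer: -775896275615911/1301 ≈ -5.9638e+11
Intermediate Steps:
Q = 596384531754 (Q = 3220671*185174 = 596384531754)
n(G) = 149 + G (n(G) = 2 + (G - 1*(-147)) = 2 + (G + 147) = 2 + (147 + G) = 149 + G)
n(2194/1301) - Q = (149 + 2194/1301) - 1*596384531754 = (149 + 2194*(1/1301)) - 596384531754 = (149 + 2194/1301) - 596384531754 = 196043/1301 - 596384531754 = -775896275615911/1301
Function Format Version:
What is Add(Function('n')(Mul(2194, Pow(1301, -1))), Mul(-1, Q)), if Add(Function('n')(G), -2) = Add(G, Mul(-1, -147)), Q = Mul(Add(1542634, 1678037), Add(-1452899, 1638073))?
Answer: Rational(-775896275615911, 1301) ≈ -5.9638e+11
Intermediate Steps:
Q = 596384531754 (Q = Mul(3220671, 185174) = 596384531754)
Function('n')(G) = Add(149, G) (Function('n')(G) = Add(2, Add(G, Mul(-1, -147))) = Add(2, Add(G, 147)) = Add(2, Add(147, G)) = Add(149, G))
Add(Function('n')(Mul(2194, Pow(1301, -1))), Mul(-1, Q)) = Add(Add(149, Mul(2194, Pow(1301, -1))), Mul(-1, 596384531754)) = Add(Add(149, Mul(2194, Rational(1, 1301))), -596384531754) = Add(Add(149, Rational(2194, 1301)), -596384531754) = Add(Rational(196043, 1301), -596384531754) = Rational(-775896275615911, 1301)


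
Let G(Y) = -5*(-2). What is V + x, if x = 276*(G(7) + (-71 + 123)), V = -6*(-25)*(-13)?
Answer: 15162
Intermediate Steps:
G(Y) = 10
V = -1950 (V = 150*(-13) = -1950)
x = 17112 (x = 276*(10 + (-71 + 123)) = 276*(10 + 52) = 276*62 = 17112)
V + x = -1950 + 17112 = 15162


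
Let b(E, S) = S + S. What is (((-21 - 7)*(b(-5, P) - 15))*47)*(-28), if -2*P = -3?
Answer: -442176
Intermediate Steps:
P = 3/2 (P = -½*(-3) = 3/2 ≈ 1.5000)
b(E, S) = 2*S
(((-21 - 7)*(b(-5, P) - 15))*47)*(-28) = (((-21 - 7)*(2*(3/2) - 15))*47)*(-28) = (-28*(3 - 15)*47)*(-28) = (-28*(-12)*47)*(-28) = (336*47)*(-28) = 15792*(-28) = -442176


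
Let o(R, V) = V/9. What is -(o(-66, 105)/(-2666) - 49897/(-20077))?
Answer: -398373511/160575846 ≈ -2.4809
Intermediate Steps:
o(R, V) = V/9 (o(R, V) = V*(⅑) = V/9)
-(o(-66, 105)/(-2666) - 49897/(-20077)) = -(((⅑)*105)/(-2666) - 49897/(-20077)) = -((35/3)*(-1/2666) - 49897*(-1/20077)) = -(-35/7998 + 49897/20077) = -1*398373511/160575846 = -398373511/160575846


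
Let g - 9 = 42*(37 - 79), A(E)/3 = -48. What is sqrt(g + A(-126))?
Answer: 3*I*sqrt(211) ≈ 43.578*I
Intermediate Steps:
A(E) = -144 (A(E) = 3*(-48) = -144)
g = -1755 (g = 9 + 42*(37 - 79) = 9 + 42*(-42) = 9 - 1764 = -1755)
sqrt(g + A(-126)) = sqrt(-1755 - 144) = sqrt(-1899) = 3*I*sqrt(211)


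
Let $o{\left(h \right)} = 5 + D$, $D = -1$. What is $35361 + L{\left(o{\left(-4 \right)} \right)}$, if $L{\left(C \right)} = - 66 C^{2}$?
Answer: $34305$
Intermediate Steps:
$o{\left(h \right)} = 4$ ($o{\left(h \right)} = 5 - 1 = 4$)
$35361 + L{\left(o{\left(-4 \right)} \right)} = 35361 - 66 \cdot 4^{2} = 35361 - 1056 = 34305$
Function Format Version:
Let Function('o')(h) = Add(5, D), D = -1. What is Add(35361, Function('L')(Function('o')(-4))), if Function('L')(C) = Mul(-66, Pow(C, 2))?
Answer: 34305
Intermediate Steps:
Function('o')(h) = 4 (Function('o')(h) = Add(5, -1) = 4)
Add(35361, Function('L')(Function('o')(-4))) = Add(35361, Mul(-66, Pow(4, 2))) = Add(35361, Mul(-66, 16)) = Add(35361, -1056) = 34305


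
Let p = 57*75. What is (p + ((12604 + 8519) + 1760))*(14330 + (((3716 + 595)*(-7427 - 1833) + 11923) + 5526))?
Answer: -1083280503798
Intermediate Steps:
p = 4275
(p + ((12604 + 8519) + 1760))*(14330 + (((3716 + 595)*(-7427 - 1833) + 11923) + 5526)) = (4275 + ((12604 + 8519) + 1760))*(14330 + (((3716 + 595)*(-7427 - 1833) + 11923) + 5526)) = (4275 + (21123 + 1760))*(14330 + ((4311*(-9260) + 11923) + 5526)) = (4275 + 22883)*(14330 + ((-39919860 + 11923) + 5526)) = 27158*(14330 + (-39907937 + 5526)) = 27158*(14330 - 39902411) = 27158*(-39888081) = -1083280503798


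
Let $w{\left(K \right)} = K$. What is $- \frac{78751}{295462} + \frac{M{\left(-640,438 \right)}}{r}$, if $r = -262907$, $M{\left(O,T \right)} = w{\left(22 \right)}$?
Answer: $- \frac{20710689321}{77679028034} \approx -0.26662$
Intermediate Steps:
$M{\left(O,T \right)} = 22$
$- \frac{78751}{295462} + \frac{M{\left(-640,438 \right)}}{r} = - \frac{78751}{295462} + \frac{22}{-262907} = \left(-78751\right) \frac{1}{295462} + 22 \left(- \frac{1}{262907}\right) = - \frac{78751}{295462} - \frac{22}{262907} = - \frac{20710689321}{77679028034}$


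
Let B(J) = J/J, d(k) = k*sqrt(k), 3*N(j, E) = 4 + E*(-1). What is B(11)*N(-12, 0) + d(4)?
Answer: 28/3 ≈ 9.3333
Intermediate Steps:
N(j, E) = 4/3 - E/3 (N(j, E) = (4 + E*(-1))/3 = (4 - E)/3 = 4/3 - E/3)
d(k) = k**(3/2)
B(J) = 1
B(11)*N(-12, 0) + d(4) = 1*(4/3 - 1/3*0) + 4**(3/2) = 1*(4/3 + 0) + 8 = 1*(4/3) + 8 = 4/3 + 8 = 28/3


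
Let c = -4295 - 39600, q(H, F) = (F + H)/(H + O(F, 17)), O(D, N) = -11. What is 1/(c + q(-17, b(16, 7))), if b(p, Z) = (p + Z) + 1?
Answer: -4/175581 ≈ -2.2782e-5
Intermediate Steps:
b(p, Z) = 1 + Z + p (b(p, Z) = (Z + p) + 1 = 1 + Z + p)
q(H, F) = (F + H)/(-11 + H) (q(H, F) = (F + H)/(H - 11) = (F + H)/(-11 + H))
c = -43895
1/(c + q(-17, b(16, 7))) = 1/(-43895 + ((1 + 7 + 16) - 17)/(-11 - 17)) = 1/(-43895 + (24 - 17)/(-28)) = 1/(-43895 - 1/28*7) = 1/(-43895 - 1/4) = 1/(-175581/4) = -4/175581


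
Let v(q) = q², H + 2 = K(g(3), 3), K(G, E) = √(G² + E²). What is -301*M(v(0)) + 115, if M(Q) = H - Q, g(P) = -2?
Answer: 717 - 301*√13 ≈ -368.27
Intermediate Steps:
K(G, E) = √(E² + G²)
H = -2 + √13 (H = -2 + √(3² + (-2)²) = -2 + √(9 + 4) = -2 + √13 ≈ 1.6056)
M(Q) = -2 + √13 - Q (M(Q) = (-2 + √13) - Q = -2 + √13 - Q)
-301*M(v(0)) + 115 = -301*(-2 + √13 - 1*0²) + 115 = -301*(-2 + √13 - 1*0) + 115 = -301*(-2 + √13 + 0) + 115 = -301*(-2 + √13) + 115 = (602 - 301*√13) + 115 = 717 - 301*√13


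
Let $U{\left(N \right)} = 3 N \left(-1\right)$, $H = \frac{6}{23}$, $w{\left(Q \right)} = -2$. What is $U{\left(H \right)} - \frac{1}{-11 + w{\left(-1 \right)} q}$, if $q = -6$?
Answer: $- \frac{41}{23} \approx -1.7826$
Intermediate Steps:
$H = \frac{6}{23}$ ($H = 6 \cdot \frac{1}{23} = \frac{6}{23} \approx 0.26087$)
$U{\left(N \right)} = - 3 N$
$U{\left(H \right)} - \frac{1}{-11 + w{\left(-1 \right)} q} = \left(-3\right) \frac{6}{23} - \frac{1}{-11 - -12} = - \frac{18}{23} - \frac{1}{-11 + 12} = - \frac{18}{23} - 1^{-1} = - \frac{18}{23} - 1 = - \frac{41}{23}$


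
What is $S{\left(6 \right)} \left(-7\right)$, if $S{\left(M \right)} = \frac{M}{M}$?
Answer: $-7$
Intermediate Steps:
$S{\left(M \right)} = 1$
$S{\left(6 \right)} \left(-7\right) = 1 \left(-7\right) = -7$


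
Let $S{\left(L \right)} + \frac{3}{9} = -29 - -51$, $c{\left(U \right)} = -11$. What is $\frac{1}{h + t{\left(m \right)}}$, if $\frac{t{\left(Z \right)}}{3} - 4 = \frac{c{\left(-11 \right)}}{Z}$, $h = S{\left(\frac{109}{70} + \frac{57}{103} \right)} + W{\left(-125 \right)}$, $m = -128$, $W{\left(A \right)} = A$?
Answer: $- \frac{384}{34973} \approx -0.01098$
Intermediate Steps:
$S{\left(L \right)} = \frac{65}{3}$ ($S{\left(L \right)} = - \frac{1}{3} - -22 = - \frac{1}{3} + \left(-29 + 51\right) = - \frac{1}{3} + 22 = \frac{65}{3}$)
$h = - \frac{310}{3}$ ($h = \frac{65}{3} - 125 = - \frac{310}{3} \approx -103.33$)
$t{\left(Z \right)} = 12 - \frac{33}{Z}$ ($t{\left(Z \right)} = 12 + 3 \left(- \frac{11}{Z}\right) = 12 - \frac{33}{Z}$)
$\frac{1}{h + t{\left(m \right)}} = \frac{1}{- \frac{310}{3} + \left(12 - \frac{33}{-128}\right)} = \frac{1}{- \frac{310}{3} + \left(12 - - \frac{33}{128}\right)} = \frac{1}{- \frac{310}{3} + \left(12 + \frac{33}{128}\right)} = \frac{1}{- \frac{310}{3} + \frac{1569}{128}} = \frac{1}{- \frac{34973}{384}} = - \frac{384}{34973}$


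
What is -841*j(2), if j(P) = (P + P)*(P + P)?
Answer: -13456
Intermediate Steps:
j(P) = 4*P**2 (j(P) = (2*P)*(2*P) = 4*P**2)
-841*j(2) = -3364*2**2 = -3364*4 = -841*16 = -13456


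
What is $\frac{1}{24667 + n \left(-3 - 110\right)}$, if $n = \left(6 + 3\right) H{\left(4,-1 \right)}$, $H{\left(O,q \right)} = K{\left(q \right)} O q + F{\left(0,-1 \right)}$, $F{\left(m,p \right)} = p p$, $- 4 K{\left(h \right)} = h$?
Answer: $\frac{1}{24667} \approx 4.054 \cdot 10^{-5}$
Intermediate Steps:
$K{\left(h \right)} = - \frac{h}{4}$
$F{\left(m,p \right)} = p^{2}$
$H{\left(O,q \right)} = 1 - \frac{O q^{2}}{4}$ ($H{\left(O,q \right)} = - \frac{q}{4} O q + \left(-1\right)^{2} = - \frac{O q}{4} q + 1 = - \frac{O q^{2}}{4} + 1 = 1 - \frac{O q^{2}}{4}$)
$n = 0$ ($n = \left(6 + 3\right) \left(1 - 1 \left(-1\right)^{2}\right) = 9 \left(1 - 1 \cdot 1\right) = 9 \left(1 - 1\right) = 9 \cdot 0 = 0$)
$\frac{1}{24667 + n \left(-3 - 110\right)} = \frac{1}{24667 + 0 \left(-3 - 110\right)} = \frac{1}{24667 + 0 \left(-113\right)} = \frac{1}{24667 + 0} = \frac{1}{24667}$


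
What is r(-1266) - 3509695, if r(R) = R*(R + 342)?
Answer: -2339911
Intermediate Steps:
r(R) = R*(342 + R)
r(-1266) - 3509695 = -1266*(342 - 1266) - 3509695 = -1266*(-924) - 3509695 = 1169784 - 3509695 = -2339911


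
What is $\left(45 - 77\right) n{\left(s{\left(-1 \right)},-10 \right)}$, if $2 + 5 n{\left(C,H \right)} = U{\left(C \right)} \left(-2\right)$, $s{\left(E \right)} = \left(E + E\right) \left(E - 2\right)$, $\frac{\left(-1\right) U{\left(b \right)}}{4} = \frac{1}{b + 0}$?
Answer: $\frac{64}{15} \approx 4.2667$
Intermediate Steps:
$U{\left(b \right)} = - \frac{4}{b}$ ($U{\left(b \right)} = - \frac{4}{b + 0} = - \frac{4}{b}$)
$s{\left(E \right)} = 2 E \left(-2 + E\right)$
$n{\left(C,H \right)} = - \frac{2}{5} + \frac{8}{5 C}$ ($n{\left(C,H \right)} = - \frac{2}{5} + \frac{- \frac{4}{C} \left(-2\right)}{5} = - \frac{2}{5} + \frac{8 \frac{1}{C}}{5} = - \frac{2}{5} + \frac{8}{5 C}$)
$\left(45 - 77\right) n{\left(s{\left(-1 \right)},-10 \right)} = \left(45 - 77\right) \frac{2 \left(4 - 2 \left(-1\right) \left(-2 - 1\right)\right)}{5 \cdot 2 \left(-1\right) \left(-2 - 1\right)} = - 32 \frac{2 \left(4 - 2 \left(-1\right) \left(-3\right)\right)}{5 \cdot 2 \left(-1\right) \left(-3\right)} = - 32 \frac{2 \left(4 - 6\right)}{5 \cdot 6} = - 32 \cdot \frac{2}{5} \cdot \frac{1}{6} \left(4 - 6\right) = - 32 \cdot \frac{2}{5} \cdot \frac{1}{6} \left(-2\right) = \left(-32\right) \left(- \frac{2}{15}\right) = \frac{64}{15}$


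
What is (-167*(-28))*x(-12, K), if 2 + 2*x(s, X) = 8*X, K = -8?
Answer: -154308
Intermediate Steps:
x(s, X) = -1 + 4*X (x(s, X) = -1 + (8*X)/2 = -1 + 4*X)
(-167*(-28))*x(-12, K) = (-167*(-28))*(-1 + 4*(-8)) = 4676*(-1 - 32) = 4676*(-33) = -154308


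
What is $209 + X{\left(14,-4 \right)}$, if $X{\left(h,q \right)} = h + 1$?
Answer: $224$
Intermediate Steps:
$X{\left(h,q \right)} = 1 + h$
$209 + X{\left(14,-4 \right)} = 209 + \left(1 + 14\right) = 209 + 15 = 224$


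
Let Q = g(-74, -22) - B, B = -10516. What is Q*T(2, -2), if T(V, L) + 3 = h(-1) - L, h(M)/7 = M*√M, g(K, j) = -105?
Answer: -10411 - 72877*I ≈ -10411.0 - 72877.0*I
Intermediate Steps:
h(M) = 7*M^(3/2) (h(M) = 7*(M*√M) = 7*M^(3/2))
T(V, L) = -3 - L - 7*I (T(V, L) = -3 + (7*(-1)^(3/2) - L) = -3 + (7*(-I) - L) = -3 + (-7*I - L) = -3 + (-L - 7*I) = -3 - L - 7*I)
Q = 10411 (Q = -105 - 1*(-10516) = -105 + 10516 = 10411)
Q*T(2, -2) = 10411*(-3 - 1*(-2) - 7*I) = 10411*(-3 + 2 - 7*I) = 10411*(-1 - 7*I) = -10411 - 72877*I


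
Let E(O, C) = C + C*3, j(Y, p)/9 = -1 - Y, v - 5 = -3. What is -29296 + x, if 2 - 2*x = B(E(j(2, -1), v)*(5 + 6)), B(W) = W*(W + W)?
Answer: -37039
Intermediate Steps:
v = 2 (v = 5 - 3 = 2)
j(Y, p) = -9 - 9*Y (j(Y, p) = 9*(-1 - Y) = -9 - 9*Y)
E(O, C) = 4*C (E(O, C) = C + 3*C = 4*C)
B(W) = 2*W² (B(W) = W*(2*W) = 2*W²)
x = -7743 (x = 1 - ((4*2)*(5 + 6))² = 1 - (8*11)² = 1 - 88² = 1 - 7744 = -7743)
-29296 + x = -29296 - 7743 = -37039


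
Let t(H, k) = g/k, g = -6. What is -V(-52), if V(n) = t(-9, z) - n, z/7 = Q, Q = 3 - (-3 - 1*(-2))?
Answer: -725/14 ≈ -51.786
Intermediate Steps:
Q = 4 (Q = 3 - (-3 + 2) = 3 - 1*(-1) = 3 + 1 = 4)
z = 28 (z = 7*4 = 28)
t(H, k) = -6/k
V(n) = -3/14 - n (V(n) = -6/28 - n = -6*1/28 - n = -3/14 - n)
-V(-52) = -(-3/14 - 1*(-52)) = -(-3/14 + 52) = -1*725/14 = -725/14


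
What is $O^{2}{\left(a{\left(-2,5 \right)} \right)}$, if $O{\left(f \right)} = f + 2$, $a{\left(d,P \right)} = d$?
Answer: $0$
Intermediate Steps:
$O{\left(f \right)} = 2 + f$
$O^{2}{\left(a{\left(-2,5 \right)} \right)} = \left(2 - 2\right)^{2} = 0^{2} = 0$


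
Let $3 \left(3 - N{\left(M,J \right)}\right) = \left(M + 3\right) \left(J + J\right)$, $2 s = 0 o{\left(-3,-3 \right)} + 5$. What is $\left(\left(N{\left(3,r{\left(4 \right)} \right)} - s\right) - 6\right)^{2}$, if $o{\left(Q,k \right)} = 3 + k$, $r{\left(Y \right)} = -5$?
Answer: $\frac{841}{4} \approx 210.25$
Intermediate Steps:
$s = \frac{5}{2}$ ($s = \frac{0 \left(3 - 3\right) + 5}{2} = \frac{0 \cdot 0 + 5}{2} = \frac{0 + 5}{2} = \frac{1}{2} \cdot 5 = \frac{5}{2} \approx 2.5$)
$N{\left(M,J \right)} = 3 - \frac{2 J \left(3 + M\right)}{3}$ ($N{\left(M,J \right)} = 3 - \frac{\left(M + 3\right) \left(J + J\right)}{3} = 3 - \frac{\left(3 + M\right) 2 J}{3} = 3 - \frac{2 J \left(3 + M\right)}{3}$)
$\left(\left(N{\left(3,r{\left(4 \right)} \right)} - s\right) - 6\right)^{2} = \left(\left(\left(3 - -10 - \left(- \frac{10}{3}\right) 3\right) - \frac{5}{2}\right) - 6\right)^{2} = \left(\left(\left(3 + 10 + 10\right) - \frac{5}{2}\right) - 6\right)^{2} = \left(\left(23 - \frac{5}{2}\right) - 6\right)^{2} = \left(\frac{41}{2} - 6\right)^{2} = \left(\frac{29}{2}\right)^{2} = \frac{841}{4}$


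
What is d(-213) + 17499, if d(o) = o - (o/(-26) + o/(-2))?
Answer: 223227/13 ≈ 17171.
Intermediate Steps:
d(o) = 20*o/13 (d(o) = o - (o*(-1/26) + o*(-1/2)) = o - (-o/26 - o/2) = o - (-7)*o/13 = o + 7*o/13 = 20*o/13)
d(-213) + 17499 = (20/13)*(-213) + 17499 = -4260/13 + 17499 = 223227/13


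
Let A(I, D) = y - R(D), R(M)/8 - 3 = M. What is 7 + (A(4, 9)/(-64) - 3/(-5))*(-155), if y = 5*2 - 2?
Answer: -2393/8 ≈ -299.13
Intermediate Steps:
R(M) = 24 + 8*M
y = 8 (y = 10 - 2 = 8)
A(I, D) = -16 - 8*D (A(I, D) = 8 - (24 + 8*D) = 8 + (-24 - 8*D) = -16 - 8*D)
7 + (A(4, 9)/(-64) - 3/(-5))*(-155) = 7 + ((-16 - 8*9)/(-64) - 3/(-5))*(-155) = 7 + ((-16 - 72)*(-1/64) - 3*(-1/5))*(-155) = 7 + (-88*(-1/64) + 3/5)*(-155) = 7 + (11/8 + 3/5)*(-155) = 7 + (79/40)*(-155) = 7 - 2449/8 = -2393/8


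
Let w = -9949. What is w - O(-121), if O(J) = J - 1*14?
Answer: -9814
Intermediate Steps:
O(J) = -14 + J (O(J) = J - 14 = -14 + J)
w - O(-121) = -9949 - (-14 - 121) = -9949 - 1*(-135) = -9949 + 135 = -9814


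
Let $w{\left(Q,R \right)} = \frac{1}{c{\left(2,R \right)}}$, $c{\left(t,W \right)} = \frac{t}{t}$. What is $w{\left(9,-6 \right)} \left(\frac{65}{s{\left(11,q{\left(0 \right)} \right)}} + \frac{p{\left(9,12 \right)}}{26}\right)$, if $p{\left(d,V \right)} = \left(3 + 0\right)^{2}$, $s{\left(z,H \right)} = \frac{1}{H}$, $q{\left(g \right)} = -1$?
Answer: $- \frac{1681}{26} \approx -64.654$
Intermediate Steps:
$c{\left(t,W \right)} = 1$
$w{\left(Q,R \right)} = 1$ ($w{\left(Q,R \right)} = 1^{-1} = 1$)
$p{\left(d,V \right)} = 9$ ($p{\left(d,V \right)} = 3^{2} = 9$)
$w{\left(9,-6 \right)} \left(\frac{65}{s{\left(11,q{\left(0 \right)} \right)}} + \frac{p{\left(9,12 \right)}}{26}\right) = 1 \left(\frac{65}{\frac{1}{-1}} + \frac{9}{26}\right) = 1 \left(\frac{65}{-1} + 9 \cdot \frac{1}{26}\right) = 1 \left(65 \left(-1\right) + \frac{9}{26}\right) = 1 \left(-65 + \frac{9}{26}\right) = 1 \left(- \frac{1681}{26}\right) = - \frac{1681}{26}$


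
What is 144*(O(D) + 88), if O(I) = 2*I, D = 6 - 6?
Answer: 12672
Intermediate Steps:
D = 0
144*(O(D) + 88) = 144*(2*0 + 88) = 144*(0 + 88) = 144*88 = 12672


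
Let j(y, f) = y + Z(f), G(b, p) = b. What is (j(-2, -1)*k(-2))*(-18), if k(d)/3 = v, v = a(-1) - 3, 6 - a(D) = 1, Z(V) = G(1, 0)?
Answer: 108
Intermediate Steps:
Z(V) = 1
a(D) = 5 (a(D) = 6 - 1*1 = 6 - 1 = 5)
j(y, f) = 1 + y (j(y, f) = y + 1 = 1 + y)
v = 2 (v = 5 - 3 = 2)
k(d) = 6 (k(d) = 3*2 = 6)
(j(-2, -1)*k(-2))*(-18) = ((1 - 2)*6)*(-18) = -1*6*(-18) = -6*(-18) = 108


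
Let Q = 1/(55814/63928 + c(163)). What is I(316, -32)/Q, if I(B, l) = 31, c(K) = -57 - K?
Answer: -217129363/31964 ≈ -6792.9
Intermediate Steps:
Q = -31964/7004173 (Q = 1/(55814/63928 + (-57 - 1*163)) = 1/(55814*(1/63928) + (-57 - 163)) = 1/(27907/31964 - 220) = 1/(-7004173/31964) = -31964/7004173 ≈ -0.0045636)
I(316, -32)/Q = 31/(-31964/7004173) = 31*(-7004173/31964) = -217129363/31964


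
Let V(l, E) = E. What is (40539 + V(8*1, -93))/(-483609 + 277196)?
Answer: -40446/206413 ≈ -0.19595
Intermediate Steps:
(40539 + V(8*1, -93))/(-483609 + 277196) = (40539 - 93)/(-483609 + 277196) = 40446/(-206413) = 40446*(-1/206413) = -40446/206413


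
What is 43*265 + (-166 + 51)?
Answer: 11280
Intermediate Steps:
43*265 + (-166 + 51) = 11395 - 115 = 11280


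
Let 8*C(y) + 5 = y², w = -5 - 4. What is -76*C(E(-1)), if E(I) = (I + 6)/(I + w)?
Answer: 361/8 ≈ 45.125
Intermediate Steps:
w = -9
E(I) = (6 + I)/(-9 + I) (E(I) = (I + 6)/(I - 9) = (6 + I)/(-9 + I))
C(y) = -5/8 + y²/8
-76*C(E(-1)) = -76*(-5/8 + ((6 - 1)/(-9 - 1))²/8) = -76*(-5/8 + (5/(-10))²/8) = -76*(-5/8 + (-⅒*5)²/8) = -76*(-5/8 + (-½)²/8) = -76*(-5/8 + (⅛)*(¼)) = -76*(-5/8 + 1/32) = -76*(-19/32) = 361/8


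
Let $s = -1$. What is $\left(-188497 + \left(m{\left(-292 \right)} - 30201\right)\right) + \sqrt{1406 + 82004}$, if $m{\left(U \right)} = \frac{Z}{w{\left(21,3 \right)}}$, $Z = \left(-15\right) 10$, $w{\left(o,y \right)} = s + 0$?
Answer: $-218548 + \sqrt{83410} \approx -2.1826 \cdot 10^{5}$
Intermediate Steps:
$w{\left(o,y \right)} = -1$ ($w{\left(o,y \right)} = -1 + 0 = -1$)
$Z = -150$
$m{\left(U \right)} = 150$ ($m{\left(U \right)} = - \frac{150}{-1} = \left(-150\right) \left(-1\right) = 150$)
$\left(-188497 + \left(m{\left(-292 \right)} - 30201\right)\right) + \sqrt{1406 + 82004} = \left(-188497 + \left(150 - 30201\right)\right) + \sqrt{1406 + 82004} = \left(-188497 - 30051\right) + \sqrt{83410} = -218548 + \sqrt{83410}$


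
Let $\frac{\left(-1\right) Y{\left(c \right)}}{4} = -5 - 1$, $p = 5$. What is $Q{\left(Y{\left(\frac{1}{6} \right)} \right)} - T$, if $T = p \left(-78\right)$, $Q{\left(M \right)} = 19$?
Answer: $409$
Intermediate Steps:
$Y{\left(c \right)} = 24$ ($Y{\left(c \right)} = - 4 \left(-5 - 1\right) = \left(-4\right) \left(-6\right) = 24$)
$T = -390$ ($T = 5 \left(-78\right) = -390$)
$Q{\left(Y{\left(\frac{1}{6} \right)} \right)} - T = 19 - -390 = 19 + 390 = 409$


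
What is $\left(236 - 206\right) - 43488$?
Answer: $-43458$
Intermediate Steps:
$\left(236 - 206\right) - 43488 = 30 - 43488 = -43458$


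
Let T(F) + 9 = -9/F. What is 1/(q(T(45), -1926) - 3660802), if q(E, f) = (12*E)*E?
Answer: -25/91494658 ≈ -2.7324e-7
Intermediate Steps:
T(F) = -9 - 9/F
q(E, f) = 12*E**2
1/(q(T(45), -1926) - 3660802) = 1/(12*(-9 - 9/45)**2 - 3660802) = 1/(12*(-9 - 9*1/45)**2 - 3660802) = 1/(12*(-9 - 1/5)**2 - 3660802) = 1/(12*(-46/5)**2 - 3660802) = 1/(12*(2116/25) - 3660802) = 1/(25392/25 - 3660802) = 1/(-91494658/25) = -25/91494658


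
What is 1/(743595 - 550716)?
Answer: 1/192879 ≈ 5.1846e-6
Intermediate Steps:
1/(743595 - 550716) = 1/192879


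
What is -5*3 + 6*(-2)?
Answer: -27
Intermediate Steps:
-5*3 + 6*(-2) = -15 - 12 = -27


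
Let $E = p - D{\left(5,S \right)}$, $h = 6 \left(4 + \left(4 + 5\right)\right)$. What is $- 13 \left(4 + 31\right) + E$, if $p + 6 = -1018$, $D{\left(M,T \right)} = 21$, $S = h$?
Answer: $-1500$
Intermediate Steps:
$h = 78$ ($h = 6 \left(4 + 9\right) = 6 \cdot 13 = 78$)
$S = 78$
$p = -1024$ ($p = -6 - 1018 = -1024$)
$E = -1045$ ($E = -1024 - 21 = -1045$)
$- 13 \left(4 + 31\right) + E = - 13 \left(4 + 31\right) - 1045 = \left(-13\right) 35 - 1045 = -455 - 1045 = -1500$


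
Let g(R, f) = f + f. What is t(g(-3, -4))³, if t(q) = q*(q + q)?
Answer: 2097152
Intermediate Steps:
g(R, f) = 2*f
t(q) = 2*q² (t(q) = q*(2*q) = 2*q²)
t(g(-3, -4))³ = (2*(2*(-4))²)³ = (2*(-8)²)³ = (2*64)³ = 128³ = 2097152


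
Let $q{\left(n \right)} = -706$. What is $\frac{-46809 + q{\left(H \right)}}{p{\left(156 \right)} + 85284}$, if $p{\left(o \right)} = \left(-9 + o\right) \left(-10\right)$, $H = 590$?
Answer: $- \frac{47515}{83814} \approx -0.56691$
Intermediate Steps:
$p{\left(o \right)} = 90 - 10 o$
$\frac{-46809 + q{\left(H \right)}}{p{\left(156 \right)} + 85284} = \frac{-46809 - 706}{\left(90 - 1560\right) + 85284} = - \frac{47515}{\left(90 - 1560\right) + 85284} = - \frac{47515}{-1470 + 85284} = - \frac{47515}{83814}$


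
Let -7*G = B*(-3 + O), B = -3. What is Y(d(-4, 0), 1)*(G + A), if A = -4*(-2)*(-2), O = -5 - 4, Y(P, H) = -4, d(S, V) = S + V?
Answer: 592/7 ≈ 84.571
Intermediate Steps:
O = -9
G = -36/7 (G = -(-3)*(-3 - 9)/7 = -(-3)*(-12)/7 = -⅐*36 = -36/7 ≈ -5.1429)
A = -16 (A = 8*(-2) = -16)
Y(d(-4, 0), 1)*(G + A) = -4*(-36/7 - 16) = -4*(-148/7) = 592/7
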